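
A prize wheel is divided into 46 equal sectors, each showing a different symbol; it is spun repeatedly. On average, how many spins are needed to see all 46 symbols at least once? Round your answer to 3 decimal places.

Split into phases: going from k distinct to k+1 distinct takes on average 46/(46-k) spins.
E[T] = 46/46 + 46/45 + 46/44 + ... + 46/2 + 46/1 = 46·H_{46}.
H_{46} = 4.4167, so E[T] = 203.1676.

203.168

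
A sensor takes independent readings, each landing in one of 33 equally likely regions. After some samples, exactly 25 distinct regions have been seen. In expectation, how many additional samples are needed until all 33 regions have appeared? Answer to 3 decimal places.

The wait to go from k to k+1 distinct regions is geometric with mean 33/(33-k).
Sum over k = 25,...,32: E = 33/8 + 33/7 + 33/6 + ... + 33/2 + 33/1 = 89.6893.

89.689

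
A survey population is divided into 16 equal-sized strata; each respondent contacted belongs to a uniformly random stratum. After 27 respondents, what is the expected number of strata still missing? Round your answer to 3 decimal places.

2.801

For each stratum, P(unseen after 27) = (15/16)^27 = 0.1751.
By linearity of expectation, E[unseen] = 16·(15/16)^27 = 2.8012.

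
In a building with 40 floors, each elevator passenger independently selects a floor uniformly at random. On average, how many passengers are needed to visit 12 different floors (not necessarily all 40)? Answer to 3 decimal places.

Going from k to k+1 distinct takes a geometric number of passengers with mean 40/(40-k).
Sum over k = 0,...,11: E = 40/40 + 40/39 + 40/38 + ... + 40/30 + 40/29 = 14.0549.

14.055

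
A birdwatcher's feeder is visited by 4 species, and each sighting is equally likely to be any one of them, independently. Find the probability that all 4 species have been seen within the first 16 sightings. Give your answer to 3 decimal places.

By inclusion–exclusion over which species are missing,
P(all seen) = Σ_{j=0}^{4} (-1)^j C(4,j)((4-j)/4)^16
= 1.0000 - 0.0401 + 0.0001 - 0.0000 + 0.0000
= 0.9600.

0.960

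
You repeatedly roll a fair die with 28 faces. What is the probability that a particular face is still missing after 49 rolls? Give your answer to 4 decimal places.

0.1683

Each roll misses the fixed face with probability (28-1)/28 = 27/28, independently.
P(still missing after 49) = (27/28)^49 = 0.16830.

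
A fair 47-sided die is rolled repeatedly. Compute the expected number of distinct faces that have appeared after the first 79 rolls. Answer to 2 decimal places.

38.41

For each face, P(seen in 79 rolls) = 1 - (46/47)^79 = 0.817.
By linearity of expectation, E[distinct seen] = 47·(1 - (46/47)^79) = 38.405.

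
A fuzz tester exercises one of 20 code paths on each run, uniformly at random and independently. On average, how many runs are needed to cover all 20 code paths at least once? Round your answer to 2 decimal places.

71.95

After k distinct code paths have appeared, the next run gives a new one with probability (20-k)/20, so the expected wait for the (k+1)-th is 20/(20-k).
E[T] = 20/20 + 20/19 + 20/18 + ... + 20/2 + 20/1 = 20·H_{20}.
H_{20} = 3.598, so E[T] = 71.955.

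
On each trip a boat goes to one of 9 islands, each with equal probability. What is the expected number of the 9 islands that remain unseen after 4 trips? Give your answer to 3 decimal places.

5.619

For each island, P(unseen after 4) = (8/9)^4 = 0.6243.
By linearity of expectation, E[unseen] = 9·(8/9)^4 = 5.6187.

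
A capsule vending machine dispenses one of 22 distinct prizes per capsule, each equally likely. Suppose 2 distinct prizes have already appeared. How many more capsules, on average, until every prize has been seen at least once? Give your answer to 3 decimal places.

The wait to go from k to k+1 distinct prizes is geometric with mean 22/(22-k).
Sum over k = 2,...,21: E = 22/20 + 22/19 + 22/18 + ... + 22/2 + 22/1 = 79.1503.

79.150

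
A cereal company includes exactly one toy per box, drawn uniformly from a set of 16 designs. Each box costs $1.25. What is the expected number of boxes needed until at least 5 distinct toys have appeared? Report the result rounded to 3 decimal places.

Going from k to k+1 distinct takes a geometric number of boxes with mean 16/(16-k).
Sum over k = 0,...,4: E = 16/16 + 16/15 + 16/14 + 16/13 + 16/12 = 5.7736.

5.774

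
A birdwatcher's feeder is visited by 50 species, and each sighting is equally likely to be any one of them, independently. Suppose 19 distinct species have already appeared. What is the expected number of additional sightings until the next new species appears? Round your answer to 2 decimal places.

1.61

The number of sightings until the next new species is geometric with success probability 31/50, so its mean is 50/31.
E = 50/31 = 1.613.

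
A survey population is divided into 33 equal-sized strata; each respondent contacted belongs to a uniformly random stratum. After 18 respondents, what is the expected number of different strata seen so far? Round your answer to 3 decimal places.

14.035

For each stratum, P(seen in 18 respondents) = 1 - (32/33)^18 = 0.4253.
By linearity of expectation, E[distinct seen] = 33·(1 - (32/33)^18) = 14.0346.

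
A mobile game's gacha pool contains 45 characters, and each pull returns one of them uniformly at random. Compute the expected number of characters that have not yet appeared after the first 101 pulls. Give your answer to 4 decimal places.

For each character, P(unseen after 101) = (44/45)^101 = 0.10334.
By linearity of expectation, E[unseen] = 45·(44/45)^101 = 4.65017.

4.6502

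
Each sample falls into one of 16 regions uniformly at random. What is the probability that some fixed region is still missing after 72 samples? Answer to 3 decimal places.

0.010

Each sample misses the fixed region with probability (16-1)/16 = 15/16, independently.
P(still missing after 72) = (15/16)^72 = 0.0096.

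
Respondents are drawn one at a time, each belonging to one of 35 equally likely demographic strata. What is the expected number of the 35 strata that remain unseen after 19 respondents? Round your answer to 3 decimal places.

For each stratum, P(unseen after 19) = (34/35)^19 = 0.5765.
By linearity of expectation, E[unseen] = 35·(34/35)^19 = 20.1778.

20.178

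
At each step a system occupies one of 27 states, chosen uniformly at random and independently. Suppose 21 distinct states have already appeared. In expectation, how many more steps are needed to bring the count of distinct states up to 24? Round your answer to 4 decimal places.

16.6500

With k distinct states already seen, the next new one takes an expected 27/(27-k) steps.
Sum over k = 21,...,23: E = 27/6 + 27/5 + 27/4 = 16.65000.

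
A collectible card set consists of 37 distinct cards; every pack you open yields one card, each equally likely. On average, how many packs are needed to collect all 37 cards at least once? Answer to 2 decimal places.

The wait to go from k to k+1 distinct cards is geometric with mean 37/(37-k).
E[T] = 37/37 + 37/36 + 37/35 + ... + 37/2 + 37/1 = 37·H_{37}.
H_{37} = 4.202, so E[T] = 155.459.

155.46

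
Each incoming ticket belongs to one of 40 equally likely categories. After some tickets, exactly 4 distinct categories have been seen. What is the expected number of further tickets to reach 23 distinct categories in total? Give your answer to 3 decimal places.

With k distinct categories already seen, the next new one takes an expected 40/(40-k) tickets.
Sum over k = 4,...,22: E = 40/36 + 40/35 + 40/34 + ... + 40/19 + 40/18 = 29.4003.

29.400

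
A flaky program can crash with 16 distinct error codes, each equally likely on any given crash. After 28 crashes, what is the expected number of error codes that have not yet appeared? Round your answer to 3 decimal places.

2.626

For each error code, P(unseen after 28) = (15/16)^28 = 0.1641.
By linearity of expectation, E[unseen] = 16·(15/16)^28 = 2.6261.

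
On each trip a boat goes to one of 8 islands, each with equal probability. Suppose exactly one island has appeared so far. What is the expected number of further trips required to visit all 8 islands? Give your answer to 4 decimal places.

From k distinct to k+1 distinct takes on average 8/(8-k) trips.
Sum over k = 1,...,7: E = 8/7 + 8/6 + 8/5 + ... + 8/2 + 8/1 = 20.74286.

20.7429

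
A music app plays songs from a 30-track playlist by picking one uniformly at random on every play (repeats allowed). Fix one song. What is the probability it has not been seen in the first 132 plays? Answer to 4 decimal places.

0.0114

On each play the fixed song fails to appear with probability 29/30.
P(still missing after 132) = (29/30)^132 = 0.01139.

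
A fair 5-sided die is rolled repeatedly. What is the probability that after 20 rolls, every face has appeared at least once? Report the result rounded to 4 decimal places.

0.9427

By inclusion–exclusion over which faces are missing,
P(all seen) = Σ_{j=0}^{5} (-1)^j C(5,j)((5-j)/5)^20
= 1.00000 - 0.05765 + 0.00037 - 0.00000 + 0.00000 - 0.00000
= 0.94272.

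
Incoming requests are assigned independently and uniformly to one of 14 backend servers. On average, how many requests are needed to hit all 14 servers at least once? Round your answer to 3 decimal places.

45.522

After k distinct servers have appeared, the next request gives a new one with probability (14-k)/14, so the expected wait for the (k+1)-th is 14/(14-k).
E[T] = 14/14 + 14/13 + 14/12 + ... + 14/2 + 14/1 = 14·H_{14}.
H_{14} = 3.2516, so E[T] = 45.5219.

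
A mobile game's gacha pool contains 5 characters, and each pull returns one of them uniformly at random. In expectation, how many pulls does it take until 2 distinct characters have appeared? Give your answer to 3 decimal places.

Going from k to k+1 distinct takes a geometric number of pulls with mean 5/(5-k).
Sum over k = 0,...,1: E = 5/5 + 5/4 = 2.2500.

2.250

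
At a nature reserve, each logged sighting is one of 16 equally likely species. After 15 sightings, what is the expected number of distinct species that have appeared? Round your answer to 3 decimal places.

9.923

For each species, P(seen in 15 sightings) = 1 - (15/16)^15 = 0.6202.
By linearity of expectation, E[distinct seen] = 16·(1 - (15/16)^15) = 9.9230.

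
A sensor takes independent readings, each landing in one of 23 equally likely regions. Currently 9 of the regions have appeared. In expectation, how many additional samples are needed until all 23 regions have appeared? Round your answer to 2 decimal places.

74.79

From k distinct to k+1 distinct takes on average 23/(23-k) samples.
Sum over k = 9,...,22: E = 23/14 + 23/13 + 23/12 + ... + 23/2 + 23/1 = 74.786.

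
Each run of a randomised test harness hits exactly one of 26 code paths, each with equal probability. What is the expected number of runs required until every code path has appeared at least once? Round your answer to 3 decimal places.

After k distinct code paths have appeared, the next run gives a new one with probability (26-k)/26, so the expected wait for the (k+1)-th is 26/(26-k).
E[T] = 26/26 + 26/25 + 26/24 + ... + 26/2 + 26/1 = 26·H_{26}.
H_{26} = 3.8544, so E[T] = 100.2149.

100.215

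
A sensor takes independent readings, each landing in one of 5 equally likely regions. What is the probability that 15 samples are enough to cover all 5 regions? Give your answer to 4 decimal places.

0.8288

By inclusion–exclusion over which regions are missing,
P(all seen) = Σ_{j=0}^{5} (-1)^j C(5,j)((5-j)/5)^15
= 1.00000 - 0.17592 + 0.00470 - 0.00001 + 0.00000 - 0.00000
= 0.82877.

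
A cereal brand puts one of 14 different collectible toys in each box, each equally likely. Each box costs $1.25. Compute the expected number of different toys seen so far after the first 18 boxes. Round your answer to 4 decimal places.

For each toy, P(seen in 18 boxes) = 1 - (13/14)^18 = 0.73656.
By linearity of expectation, E[distinct seen] = 14·(1 - (13/14)^18) = 10.31189.

10.3119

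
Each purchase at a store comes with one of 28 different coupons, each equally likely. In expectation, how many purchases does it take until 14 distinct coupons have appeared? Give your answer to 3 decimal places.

18.917

Going from k to k+1 distinct takes a geometric number of purchases with mean 28/(28-k).
Sum over k = 0,...,13: E = 28/28 + 28/27 + 28/26 + ... + 28/16 + 28/15 = 18.9170.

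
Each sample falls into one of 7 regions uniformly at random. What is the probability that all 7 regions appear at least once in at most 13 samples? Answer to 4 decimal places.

Let A_i be the event that region i is missing after 13 samples. By inclusion–exclusion on the A_i,
P(all seen) = Σ_{j=0}^{7} (-1)^j C(7,j)((7-j)/7)^13
= 1.00000 - 0.94360 + 0.26458 - 0.02424 + 0.00058 - 0.00000 + 0.00000 - 0.00000
= 0.29731.

0.2973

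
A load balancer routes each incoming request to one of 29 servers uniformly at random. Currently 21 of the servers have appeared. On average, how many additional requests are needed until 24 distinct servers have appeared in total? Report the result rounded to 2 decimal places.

The wait to go from k to k+1 distinct servers is geometric with mean 29/(29-k).
Sum over k = 21,...,23: E = 29/8 + 29/7 + 29/6 = 12.601.

12.60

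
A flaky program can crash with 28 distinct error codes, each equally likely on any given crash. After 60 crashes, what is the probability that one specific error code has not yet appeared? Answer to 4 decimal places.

Each crash misses the fixed error code with probability (28-1)/28 = 27/28, independently.
P(still missing after 60) = (27/28)^60 = 0.11281.

0.1128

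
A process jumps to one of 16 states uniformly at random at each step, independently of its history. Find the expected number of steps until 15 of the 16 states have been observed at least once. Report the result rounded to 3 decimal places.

Going from k to k+1 distinct takes a geometric number of steps with mean 16/(16-k).
Sum over k = 0,...,14: E = 16/16 + 16/15 + 16/14 + ... + 16/3 + 16/2 = 38.0917.

38.092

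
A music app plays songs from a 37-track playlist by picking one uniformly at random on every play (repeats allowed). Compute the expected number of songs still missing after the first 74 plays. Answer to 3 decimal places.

4.871

For each song, P(unseen after 74) = (36/37)^74 = 0.1317.
By linearity of expectation, E[unseen] = 37·(36/37)^74 = 4.8715.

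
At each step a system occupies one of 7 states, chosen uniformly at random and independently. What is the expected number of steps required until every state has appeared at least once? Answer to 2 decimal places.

After k distinct states have appeared, the next step gives a new one with probability (7-k)/7, so the expected wait for the (k+1)-th is 7/(7-k).
E[T] = 7/7 + 7/6 + 7/5 + ... + 7/2 + 7/1 = 7·H_{7}.
H_{7} = 2.593, so E[T] = 18.150.

18.15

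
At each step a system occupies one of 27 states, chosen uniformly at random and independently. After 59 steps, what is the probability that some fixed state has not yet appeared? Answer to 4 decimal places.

Each step misses the fixed state with probability (27-1)/27 = 26/27, independently.
P(still missing after 59) = (26/27)^59 = 0.10789.

0.1079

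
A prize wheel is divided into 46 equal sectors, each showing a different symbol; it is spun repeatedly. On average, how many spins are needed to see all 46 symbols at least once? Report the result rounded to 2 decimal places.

After k distinct symbols have appeared, the next spin gives a new one with probability (46-k)/46, so the expected wait for the (k+1)-th is 46/(46-k).
E[T] = 46/46 + 46/45 + 46/44 + ... + 46/2 + 46/1 = 46·H_{46}.
H_{46} = 4.417, so E[T] = 203.168.

203.17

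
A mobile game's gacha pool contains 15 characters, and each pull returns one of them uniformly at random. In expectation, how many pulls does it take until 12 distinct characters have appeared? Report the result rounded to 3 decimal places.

With k distinct characters already seen, the next new one arrives after an expected 15/(15-k) pulls.
Sum over k = 0,...,11: E = 15/15 + 15/14 + 15/13 + ... + 15/5 + 15/4 = 22.2734.

22.273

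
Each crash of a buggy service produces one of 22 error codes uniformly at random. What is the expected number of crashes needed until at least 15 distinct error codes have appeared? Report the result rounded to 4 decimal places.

24.1550

With k distinct error codes already seen, the next new one arrives after an expected 22/(22-k) crashes.
Sum over k = 0,...,14: E = 22/22 + 22/21 + 22/20 + ... + 22/9 + 22/8 = 24.15503.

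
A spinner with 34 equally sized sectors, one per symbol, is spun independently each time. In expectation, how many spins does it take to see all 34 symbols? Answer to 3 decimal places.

140.019

The wait to go from k to k+1 distinct symbols is geometric with mean 34/(34-k).
E[T] = 34/34 + 34/33 + 34/32 + ... + 34/2 + 34/1 = 34·H_{34}.
H_{34} = 4.1182, so E[T] = 140.0191.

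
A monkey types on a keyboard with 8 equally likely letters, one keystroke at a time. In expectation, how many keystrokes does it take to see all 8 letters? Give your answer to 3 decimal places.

Split into phases: going from k distinct to k+1 distinct takes on average 8/(8-k) keystrokes.
E[T] = 8/8 + 8/7 + 8/6 + ... + 8/2 + 8/1 = 8·H_{8}.
H_{8} = 2.7179, so E[T] = 21.7429.

21.743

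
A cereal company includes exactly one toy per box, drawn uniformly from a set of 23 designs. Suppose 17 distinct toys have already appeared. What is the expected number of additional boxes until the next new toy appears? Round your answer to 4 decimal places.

Each box yields a new toy with probability (23-17)/23 = 6/23, so the wait is geometric with mean 23/6.
E = 23/6 = 3.83333.

3.8333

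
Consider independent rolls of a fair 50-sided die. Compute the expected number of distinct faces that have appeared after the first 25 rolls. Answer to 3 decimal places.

19.827

For each face, P(seen in 25 rolls) = 1 - (49/50)^25 = 0.3965.
By linearity of expectation, E[distinct seen] = 50·(1 - (49/50)^25) = 19.8268.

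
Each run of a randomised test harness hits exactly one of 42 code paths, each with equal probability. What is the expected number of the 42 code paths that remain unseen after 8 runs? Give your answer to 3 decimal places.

For each code path, P(unseen after 8) = (41/42)^8 = 0.8247.
By linearity of expectation, E[unseen] = 42·(41/42)^8 = 34.6358.

34.636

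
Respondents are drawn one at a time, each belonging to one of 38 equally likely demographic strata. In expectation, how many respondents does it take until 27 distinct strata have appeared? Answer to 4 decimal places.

Going from k to k+1 distinct takes a geometric number of respondents with mean 38/(38-k).
Sum over k = 0,...,26: E = 38/38 + 38/37 + 38/36 + ... + 38/13 + 38/12 = 45.90494.

45.9049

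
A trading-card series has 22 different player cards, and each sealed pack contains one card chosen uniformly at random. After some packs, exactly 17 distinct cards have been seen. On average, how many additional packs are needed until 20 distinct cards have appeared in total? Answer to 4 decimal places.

From k distinct to k+1 distinct takes on average 22/(22-k) packs.
Sum over k = 17,...,19: E = 22/5 + 22/4 + 22/3 = 17.23333.

17.2333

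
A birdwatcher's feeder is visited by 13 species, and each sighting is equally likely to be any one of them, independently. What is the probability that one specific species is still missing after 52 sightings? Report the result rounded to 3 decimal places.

0.016

On each sighting the fixed species fails to appear with probability 12/13.
P(still missing after 52) = (12/13)^52 = 0.0156.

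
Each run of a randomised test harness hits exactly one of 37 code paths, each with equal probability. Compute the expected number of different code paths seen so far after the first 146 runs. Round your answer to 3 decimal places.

36.322

For each code path, P(seen in 146 runs) = 1 - (36/37)^146 = 0.9817.
By linearity of expectation, E[distinct seen] = 37·(1 - (36/37)^146) = 36.3225.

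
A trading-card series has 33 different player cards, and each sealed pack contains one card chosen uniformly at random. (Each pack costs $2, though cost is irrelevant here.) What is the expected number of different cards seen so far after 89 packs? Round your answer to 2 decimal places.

30.87

For each card, P(seen in 89 packs) = 1 - (32/33)^89 = 0.935.
By linearity of expectation, E[distinct seen] = 33·(1 - (32/33)^89) = 30.866.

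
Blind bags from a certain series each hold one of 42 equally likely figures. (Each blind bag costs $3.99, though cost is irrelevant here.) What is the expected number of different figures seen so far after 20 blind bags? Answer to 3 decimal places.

For each figure, P(seen in 20 blind bags) = 1 - (41/42)^20 = 0.3824.
By linearity of expectation, E[distinct seen] = 42·(1 - (41/42)^20) = 16.0618.

16.062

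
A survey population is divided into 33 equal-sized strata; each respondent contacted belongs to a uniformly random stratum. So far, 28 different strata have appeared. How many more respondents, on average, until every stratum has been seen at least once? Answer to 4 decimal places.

From k distinct to k+1 distinct takes on average 33/(33-k) respondents.
Sum over k = 28,...,32: E = 33/5 + 33/4 + 33/3 + 33/2 + 33/1 = 75.35000.

75.3500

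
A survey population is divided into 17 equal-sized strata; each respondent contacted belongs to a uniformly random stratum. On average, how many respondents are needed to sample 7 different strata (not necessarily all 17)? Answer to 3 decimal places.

8.680

With k distinct strata already seen, the next new one arrives after an expected 17/(17-k) respondents.
Sum over k = 0,...,6: E = 17/17 + 17/16 + 17/15 + ... + 17/12 + 17/11 = 8.6799.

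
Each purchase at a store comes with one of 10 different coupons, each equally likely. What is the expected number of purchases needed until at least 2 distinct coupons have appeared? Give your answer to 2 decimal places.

2.11

With k distinct coupons already seen, the next new one arrives after an expected 10/(10-k) purchases.
Sum over k = 0,...,1: E = 10/10 + 10/9 = 2.111.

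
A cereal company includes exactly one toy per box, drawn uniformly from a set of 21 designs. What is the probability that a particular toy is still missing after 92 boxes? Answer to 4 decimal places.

On each box the fixed toy fails to appear with probability 20/21.
P(still missing after 92) = (20/21)^92 = 0.01124.

0.0112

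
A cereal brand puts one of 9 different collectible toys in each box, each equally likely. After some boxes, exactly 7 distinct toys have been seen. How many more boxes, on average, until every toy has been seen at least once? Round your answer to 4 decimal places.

With k distinct toys already seen, the next new one takes an expected 9/(9-k) boxes.
Sum over k = 7,...,8: E = 9/2 + 9/1 = 13.50000.

13.5000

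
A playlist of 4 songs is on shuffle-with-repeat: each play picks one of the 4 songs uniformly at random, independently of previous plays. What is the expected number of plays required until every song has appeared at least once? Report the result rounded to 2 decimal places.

The wait to go from k to k+1 distinct songs is geometric with mean 4/(4-k).
E[T] = 4/4 + 4/3 + 4/2 + 4/1 = 4·H_{4}.
H_{4} = 2.083, so E[T] = 8.333.

8.33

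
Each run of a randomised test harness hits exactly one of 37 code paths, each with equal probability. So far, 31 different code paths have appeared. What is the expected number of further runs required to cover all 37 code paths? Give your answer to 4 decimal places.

90.6500

The wait to go from k to k+1 distinct code paths is geometric with mean 37/(37-k).
Sum over k = 31,...,36: E = 37/6 + 37/5 + 37/4 + 37/3 + 37/2 + 37/1 = 90.65000.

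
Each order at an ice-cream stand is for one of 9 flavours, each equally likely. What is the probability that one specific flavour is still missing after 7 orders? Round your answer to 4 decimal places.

0.4385

Each order misses the fixed flavour with probability (9-1)/9 = 8/9, independently.
P(still missing after 7) = (8/9)^7 = 0.43846.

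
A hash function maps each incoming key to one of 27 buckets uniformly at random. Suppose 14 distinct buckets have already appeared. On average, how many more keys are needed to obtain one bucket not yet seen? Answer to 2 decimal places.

The number of keys until the next new bucket is geometric with success probability 13/27, so its mean is 27/13.
E = 27/13 = 2.077.

2.08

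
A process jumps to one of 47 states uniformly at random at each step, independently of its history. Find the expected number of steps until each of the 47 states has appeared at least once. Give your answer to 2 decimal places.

208.58

The wait to go from k to k+1 distinct states is geometric with mean 47/(47-k).
E[T] = 47/47 + 47/46 + 47/45 + ... + 47/2 + 47/1 = 47·H_{47}.
H_{47} = 4.438, so E[T] = 208.584.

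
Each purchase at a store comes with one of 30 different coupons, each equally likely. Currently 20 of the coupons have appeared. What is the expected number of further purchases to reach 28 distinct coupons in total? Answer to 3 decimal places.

The wait to go from k to k+1 distinct coupons is geometric with mean 30/(30-k).
Sum over k = 20,...,27: E = 30/10 + 30/9 + 30/8 + ... + 30/4 + 30/3 = 42.8690.

42.869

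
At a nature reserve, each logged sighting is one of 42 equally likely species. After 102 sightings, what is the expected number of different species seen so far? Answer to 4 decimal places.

For each species, P(seen in 102 sightings) = 1 - (41/42)^102 = 0.91439.
By linearity of expectation, E[distinct seen] = 42·(1 - (41/42)^102) = 38.40437.

38.4044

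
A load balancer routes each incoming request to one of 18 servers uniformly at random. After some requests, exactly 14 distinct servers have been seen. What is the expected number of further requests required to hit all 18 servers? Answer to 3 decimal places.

37.500

With k distinct servers already seen, the next new one takes an expected 18/(18-k) requests.
Sum over k = 14,...,17: E = 18/4 + 18/3 + 18/2 + 18/1 = 37.5000.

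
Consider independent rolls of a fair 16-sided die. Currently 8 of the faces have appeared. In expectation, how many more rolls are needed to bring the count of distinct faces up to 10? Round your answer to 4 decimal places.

The wait to go from k to k+1 distinct faces is geometric with mean 16/(16-k).
Sum over k = 8,...,9: E = 16/8 + 16/7 = 4.28571.

4.2857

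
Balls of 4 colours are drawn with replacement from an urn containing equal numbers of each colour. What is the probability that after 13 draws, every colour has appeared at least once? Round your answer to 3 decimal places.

0.906

By inclusion–exclusion over which colours are missing,
P(all seen) = Σ_{j=0}^{4} (-1)^j C(4,j)((4-j)/4)^13
= 1.0000 - 0.0950 + 0.0007 - 0.0000 + 0.0000
= 0.9057.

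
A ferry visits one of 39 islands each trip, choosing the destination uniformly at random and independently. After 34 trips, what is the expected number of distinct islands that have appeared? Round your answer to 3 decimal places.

22.875

For each island, P(seen in 34 trips) = 1 - (38/39)^34 = 0.5865.
By linearity of expectation, E[distinct seen] = 39·(1 - (38/39)^34) = 22.8746.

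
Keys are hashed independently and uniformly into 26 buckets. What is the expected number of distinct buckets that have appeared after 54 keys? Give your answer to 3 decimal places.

For each bucket, P(seen in 54 keys) = 1 - (25/26)^54 = 0.8797.
By linearity of expectation, E[distinct seen] = 26·(1 - (25/26)^54) = 22.8727.

22.873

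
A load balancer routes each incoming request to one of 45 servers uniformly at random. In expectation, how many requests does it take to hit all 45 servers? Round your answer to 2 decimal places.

197.77

After k distinct servers have appeared, the next request gives a new one with probability (45-k)/45, so the expected wait for the (k+1)-th is 45/(45-k).
E[T] = 45/45 + 45/44 + 45/43 + ... + 45/2 + 45/1 = 45·H_{45}.
H_{45} = 4.395, so E[T] = 197.773.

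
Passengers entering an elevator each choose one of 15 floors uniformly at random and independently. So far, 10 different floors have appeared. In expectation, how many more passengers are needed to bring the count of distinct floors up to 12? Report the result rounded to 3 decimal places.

From k distinct to k+1 distinct takes on average 15/(15-k) passengers.
Sum over k = 10,...,11: E = 15/5 + 15/4 = 6.7500.

6.750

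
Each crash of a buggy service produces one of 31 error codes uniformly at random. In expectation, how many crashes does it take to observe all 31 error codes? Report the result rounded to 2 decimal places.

124.84

Split into phases: going from k distinct to k+1 distinct takes on average 31/(31-k) crashes.
E[T] = 31/31 + 31/30 + 31/29 + ... + 31/2 + 31/1 = 31·H_{31}.
H_{31} = 4.027, so E[T] = 124.845.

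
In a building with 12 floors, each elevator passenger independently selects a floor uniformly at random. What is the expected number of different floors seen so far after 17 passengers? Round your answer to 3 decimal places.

For each floor, P(seen in 17 passengers) = 1 - (11/12)^17 = 0.7722.
By linearity of expectation, E[distinct seen] = 12·(1 - (11/12)^17) = 9.2661.

9.266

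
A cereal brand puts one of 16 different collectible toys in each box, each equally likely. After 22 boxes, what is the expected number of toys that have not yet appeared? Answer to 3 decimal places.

3.868

For each toy, P(unseen after 22) = (15/16)^22 = 0.2418.
By linearity of expectation, E[unseen] = 16·(15/16)^22 = 3.8680.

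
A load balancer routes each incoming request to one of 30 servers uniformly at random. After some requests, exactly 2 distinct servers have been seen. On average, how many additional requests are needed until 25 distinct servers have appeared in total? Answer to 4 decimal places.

With k distinct servers already seen, the next new one takes an expected 30/(30-k) requests.
Sum over k = 2,...,24: E = 30/28 + 30/27 + 30/26 + ... + 30/7 + 30/6 = 49.31513.

49.3151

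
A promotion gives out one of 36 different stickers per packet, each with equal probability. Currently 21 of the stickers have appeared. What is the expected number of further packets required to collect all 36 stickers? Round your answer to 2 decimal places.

From k distinct to k+1 distinct takes on average 36/(36-k) packets.
Sum over k = 21,...,35: E = 36/15 + 36/14 + 36/13 + ... + 36/2 + 36/1 = 119.456.

119.46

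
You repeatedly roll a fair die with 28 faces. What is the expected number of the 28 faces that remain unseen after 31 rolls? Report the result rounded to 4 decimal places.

For each face, P(unseen after 31) = (27/28)^31 = 0.32388.
By linearity of expectation, E[unseen] = 28·(27/28)^31 = 9.06851.

9.0685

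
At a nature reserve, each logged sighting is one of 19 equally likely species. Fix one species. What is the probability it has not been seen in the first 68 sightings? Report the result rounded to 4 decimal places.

0.0253

On each sighting the fixed species fails to appear with probability 18/19.
P(still missing after 68) = (18/19)^68 = 0.02531.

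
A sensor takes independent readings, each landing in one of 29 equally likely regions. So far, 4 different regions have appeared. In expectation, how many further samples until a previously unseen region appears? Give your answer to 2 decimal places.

The number of samples until the next new region is geometric with success probability 25/29, so its mean is 29/25.
E = 29/25 = 1.160.

1.16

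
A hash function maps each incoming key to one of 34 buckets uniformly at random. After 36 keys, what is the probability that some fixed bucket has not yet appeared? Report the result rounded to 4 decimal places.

Each key misses the fixed bucket with probability (34-1)/34 = 33/34, independently.
P(still missing after 36) = (33/34)^36 = 0.34140.

0.3414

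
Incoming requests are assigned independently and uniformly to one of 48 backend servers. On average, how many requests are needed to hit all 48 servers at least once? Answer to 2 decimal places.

The wait to go from k to k+1 distinct servers is geometric with mean 48/(48-k).
E[T] = 48/48 + 48/47 + 48/46 + ... + 48/2 + 48/1 = 48·H_{48}.
H_{48} = 4.459, so E[T] = 214.022.

214.02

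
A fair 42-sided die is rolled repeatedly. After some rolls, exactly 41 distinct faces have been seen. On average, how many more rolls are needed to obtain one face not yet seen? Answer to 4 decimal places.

The number of rolls until the next new face is geometric with success probability 1/42, so its mean is 42/1.
E = 42/1 = 42.00000.

42.0000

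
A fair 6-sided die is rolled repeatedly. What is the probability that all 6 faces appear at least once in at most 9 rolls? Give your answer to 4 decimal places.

0.1890

Let A_i be the event that face i is missing after 9 rolls. By inclusion–exclusion on the A_i,
P(all seen) = Σ_{j=0}^{6} (-1)^j C(6,j)((6-j)/6)^9
= 1.00000 - 1.16284 + 0.39018 - 0.03906 + 0.00076 - 0.00000 + 0.00000
= 0.18904.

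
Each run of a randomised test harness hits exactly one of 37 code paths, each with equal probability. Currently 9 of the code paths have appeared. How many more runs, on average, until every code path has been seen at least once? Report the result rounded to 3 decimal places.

The wait to go from k to k+1 distinct code paths is geometric with mean 37/(37-k).
Sum over k = 9,...,36: E = 37/28 + 37/27 + 37/26 + ... + 37/2 + 37/1 = 145.3053.

145.305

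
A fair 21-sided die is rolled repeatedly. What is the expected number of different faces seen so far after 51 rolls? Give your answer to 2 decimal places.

19.26

For each face, P(seen in 51 rolls) = 1 - (20/21)^51 = 0.917.
By linearity of expectation, E[distinct seen] = 21·(1 - (20/21)^51) = 19.256.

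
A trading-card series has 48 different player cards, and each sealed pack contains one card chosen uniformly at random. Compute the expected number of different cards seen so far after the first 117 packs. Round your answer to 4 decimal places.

43.9124

For each card, P(seen in 117 packs) = 1 - (47/48)^117 = 0.91484.
By linearity of expectation, E[distinct seen] = 48·(1 - (47/48)^117) = 43.91242.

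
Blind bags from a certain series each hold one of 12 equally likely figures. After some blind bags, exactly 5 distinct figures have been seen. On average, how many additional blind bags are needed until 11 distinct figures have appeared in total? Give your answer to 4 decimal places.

19.1143

With k distinct figures already seen, the next new one takes an expected 12/(12-k) blind bags.
Sum over k = 5,...,10: E = 12/7 + 12/6 + 12/5 + 12/4 + 12/3 + 12/2 = 19.11429.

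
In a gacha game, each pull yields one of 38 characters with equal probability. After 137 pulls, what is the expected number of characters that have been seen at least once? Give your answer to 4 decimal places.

For each character, P(seen in 137 pulls) = 1 - (37/38)^137 = 0.97410.
By linearity of expectation, E[distinct seen] = 38·(1 - (37/38)^137) = 37.01584.

37.0158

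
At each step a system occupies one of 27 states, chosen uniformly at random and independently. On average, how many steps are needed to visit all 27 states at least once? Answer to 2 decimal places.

105.07

The wait to go from k to k+1 distinct states is geometric with mean 27/(27-k).
E[T] = 27/27 + 27/26 + 27/25 + ... + 27/2 + 27/1 = 27·H_{27}.
H_{27} = 3.891, so E[T] = 105.069.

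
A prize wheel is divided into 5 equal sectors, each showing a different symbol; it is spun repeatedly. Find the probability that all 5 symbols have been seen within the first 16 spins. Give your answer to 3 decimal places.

Let A_i be the event that symbol i is missing after 16 spins. By inclusion–exclusion on the A_i,
P(all seen) = Σ_{j=0}^{5} (-1)^j C(5,j)((5-j)/5)^16
= 1.0000 - 0.1407 + 0.0028 - 0.0000 + 0.0000 - 0.0000
= 0.8621.

0.862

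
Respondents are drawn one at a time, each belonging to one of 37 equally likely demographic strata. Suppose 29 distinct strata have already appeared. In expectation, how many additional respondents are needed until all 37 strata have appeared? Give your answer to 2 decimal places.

The wait to go from k to k+1 distinct strata is geometric with mean 37/(37-k).
Sum over k = 29,...,36: E = 37/8 + 37/7 + 37/6 + ... + 37/2 + 37/1 = 100.561.

100.56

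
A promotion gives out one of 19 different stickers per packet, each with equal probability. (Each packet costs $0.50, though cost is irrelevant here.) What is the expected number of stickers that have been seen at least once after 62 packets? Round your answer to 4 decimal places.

For each sticker, P(seen in 62 packets) = 1 - (18/19)^62 = 0.96499.
By linearity of expectation, E[distinct seen] = 19·(1 - (18/19)^62) = 18.33484.

18.3348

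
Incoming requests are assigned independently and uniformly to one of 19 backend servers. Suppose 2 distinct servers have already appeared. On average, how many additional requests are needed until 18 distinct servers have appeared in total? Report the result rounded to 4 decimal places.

46.3515

From k distinct to k+1 distinct takes on average 19/(19-k) requests.
Sum over k = 2,...,17: E = 19/17 + 19/16 + 19/15 + ... + 19/3 + 19/2 = 46.35150.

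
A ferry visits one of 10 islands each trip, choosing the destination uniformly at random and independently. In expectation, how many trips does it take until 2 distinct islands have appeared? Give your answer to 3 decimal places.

Going from k to k+1 distinct takes a geometric number of trips with mean 10/(10-k).
Sum over k = 0,...,1: E = 10/10 + 10/9 = 2.1111.

2.111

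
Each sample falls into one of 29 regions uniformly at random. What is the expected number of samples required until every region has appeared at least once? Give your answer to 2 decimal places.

114.89

The wait to go from k to k+1 distinct regions is geometric with mean 29/(29-k).
E[T] = 29/29 + 29/28 + 29/27 + ... + 29/2 + 29/1 = 29·H_{29}.
H_{29} = 3.962, so E[T] = 114.888.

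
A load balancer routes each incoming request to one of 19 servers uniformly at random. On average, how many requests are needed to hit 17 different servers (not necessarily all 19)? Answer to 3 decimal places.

38.907

Going from k to k+1 distinct takes a geometric number of requests with mean 19/(19-k).
Sum over k = 0,...,16: E = 19/19 + 19/18 + 19/17 + ... + 19/4 + 19/3 = 38.9071.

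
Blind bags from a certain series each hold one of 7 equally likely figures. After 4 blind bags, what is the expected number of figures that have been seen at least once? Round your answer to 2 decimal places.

3.22

For each figure, P(seen in 4 blind bags) = 1 - (6/7)^4 = 0.460.
By linearity of expectation, E[distinct seen] = 7·(1 - (6/7)^4) = 3.222.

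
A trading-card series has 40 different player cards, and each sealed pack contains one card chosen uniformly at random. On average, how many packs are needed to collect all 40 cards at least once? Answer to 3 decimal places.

After k distinct cards have appeared, the next pack gives a new one with probability (40-k)/40, so the expected wait for the (k+1)-th is 40/(40-k).
E[T] = 40/40 + 40/39 + 40/38 + ... + 40/2 + 40/1 = 40·H_{40}.
H_{40} = 4.2785, so E[T] = 171.1417.

171.142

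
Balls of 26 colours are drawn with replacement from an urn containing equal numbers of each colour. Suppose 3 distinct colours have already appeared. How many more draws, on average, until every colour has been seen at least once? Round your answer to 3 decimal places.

97.092

From k distinct to k+1 distinct takes on average 26/(26-k) draws.
Sum over k = 3,...,25: E = 26/23 + 26/22 + 26/21 + ... + 26/2 + 26/1 = 97.0916.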